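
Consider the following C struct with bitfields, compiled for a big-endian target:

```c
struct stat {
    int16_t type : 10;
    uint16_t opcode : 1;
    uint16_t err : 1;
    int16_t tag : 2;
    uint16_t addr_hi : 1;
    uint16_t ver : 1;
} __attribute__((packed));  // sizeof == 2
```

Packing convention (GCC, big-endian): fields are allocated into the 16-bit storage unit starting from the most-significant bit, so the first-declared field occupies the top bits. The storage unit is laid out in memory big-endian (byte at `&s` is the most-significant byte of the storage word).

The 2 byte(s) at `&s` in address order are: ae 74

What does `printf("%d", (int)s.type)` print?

-327

[0]=0xae [1]=0x74 (big-endian) → word 0xae74
type [6+:10] = (word>>6) & 0x3ff = 697  ←
opcode [5+:1] = (word>>5) & 0x1 = 1
err [4+:1] = (word>>4) & 0x1 = 1
tag [2+:2] = (word>>2) & 0x3 = 1
addr_hi [1+:1] = (word>>1) & 0x1 = 0
ver [0+:1] = (word>>0) & 0x1 = 0
type signed 10b, MSB=1: 697 - 1024 = -327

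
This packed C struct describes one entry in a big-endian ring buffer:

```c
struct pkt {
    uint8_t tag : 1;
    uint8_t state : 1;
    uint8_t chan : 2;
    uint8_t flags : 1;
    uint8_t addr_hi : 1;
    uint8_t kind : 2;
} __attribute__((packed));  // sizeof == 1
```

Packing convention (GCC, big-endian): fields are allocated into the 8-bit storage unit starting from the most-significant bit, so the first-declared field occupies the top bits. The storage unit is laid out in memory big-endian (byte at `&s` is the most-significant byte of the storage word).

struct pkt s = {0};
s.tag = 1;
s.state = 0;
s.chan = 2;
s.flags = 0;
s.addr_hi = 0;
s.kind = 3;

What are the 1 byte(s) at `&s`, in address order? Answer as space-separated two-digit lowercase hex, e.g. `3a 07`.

tag:1 = 1 → 0x1 << 7 → word 0x80
state:1 = 0 → 0x0 << 6 → word 0x80
chan:2 = 2 → 0x2 << 4 → word 0xa0
flags:1 = 0 → 0x0 << 3 → word 0xa0
addr_hi:1 = 0 → 0x0 << 2 → word 0xa0
kind:2 = 3 → 0x3 << 0 → word 0xa3
word = 0xa3 → big-endian bytes:
  [0]=0xa3

a3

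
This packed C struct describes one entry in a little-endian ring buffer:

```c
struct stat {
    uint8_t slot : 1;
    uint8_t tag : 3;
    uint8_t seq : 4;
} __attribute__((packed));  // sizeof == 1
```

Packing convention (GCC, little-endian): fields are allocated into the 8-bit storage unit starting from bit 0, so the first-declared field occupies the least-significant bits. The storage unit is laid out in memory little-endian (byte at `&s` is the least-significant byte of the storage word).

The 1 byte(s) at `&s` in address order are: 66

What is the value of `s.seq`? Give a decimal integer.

[0]=0x66 (little-endian) → word 0x66
slot:1 @ bit 0 → (0x66>>0)&0x1 = 0x0
tag:3 @ bit 1 → (0x66>>1)&0x7 = 0x3
seq:4 @ bit 4 → (0x66>>4)&0xf = 0x6  ←

6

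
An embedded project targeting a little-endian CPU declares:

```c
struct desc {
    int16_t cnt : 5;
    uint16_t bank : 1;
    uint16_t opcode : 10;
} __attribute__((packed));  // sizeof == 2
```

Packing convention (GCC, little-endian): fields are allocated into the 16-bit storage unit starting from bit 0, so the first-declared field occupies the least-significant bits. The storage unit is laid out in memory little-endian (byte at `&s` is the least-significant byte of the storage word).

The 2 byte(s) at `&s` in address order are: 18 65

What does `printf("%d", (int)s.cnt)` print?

-8

[0]=0x18 [1]=0x65 (little-endian) → word 0x6518
cnt:5 @ bit 0 → (0x6518>>0)&0x1f = 0x18  ←
bank:1 @ bit 5 → (0x6518>>5)&0x1 = 0x0
opcode:10 @ bit 6 → (0x6518>>6)&0x3ff = 0x194
cnt signed 5b, MSB=1: 24 - 32 = -8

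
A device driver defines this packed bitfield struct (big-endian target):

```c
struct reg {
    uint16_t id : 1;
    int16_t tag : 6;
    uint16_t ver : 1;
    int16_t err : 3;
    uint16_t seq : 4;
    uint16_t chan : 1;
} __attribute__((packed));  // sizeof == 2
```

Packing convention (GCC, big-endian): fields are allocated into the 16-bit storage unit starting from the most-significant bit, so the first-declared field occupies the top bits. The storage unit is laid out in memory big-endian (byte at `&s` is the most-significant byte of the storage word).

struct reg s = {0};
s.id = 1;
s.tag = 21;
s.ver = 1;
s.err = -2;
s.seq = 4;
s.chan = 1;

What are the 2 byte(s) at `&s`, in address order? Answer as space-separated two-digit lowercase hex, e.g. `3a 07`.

ab c9

[15+:1] id=1 & 0x1 = 0x1; word=0x8000
[9+:6] tag=21 & 0x3f = 0x15; word=0xaa00
[8+:1] ver=1 & 0x1 = 0x1; word=0xab00
[5+:3] err=-2 & 0x7 = 0x6; word=0xabc0
[1+:4] seq=4 & 0xf = 0x4; word=0xabc8
[0+:1] chan=1 & 0x1 = 0x1; word=0xabc9
word = 0xabc9 → big-endian bytes:
  [0]=0xab  [1]=0xc9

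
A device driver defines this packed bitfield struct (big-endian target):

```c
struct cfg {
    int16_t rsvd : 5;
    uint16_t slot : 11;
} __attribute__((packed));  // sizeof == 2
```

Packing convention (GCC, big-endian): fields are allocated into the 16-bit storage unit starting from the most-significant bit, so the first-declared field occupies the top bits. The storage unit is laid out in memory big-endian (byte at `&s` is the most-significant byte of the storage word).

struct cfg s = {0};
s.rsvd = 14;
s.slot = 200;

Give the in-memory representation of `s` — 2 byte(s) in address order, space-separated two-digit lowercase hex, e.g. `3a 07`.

70 c8

[11+:5] rsvd=14 & 0x1f = 0xe; word=0x7000
[0+:11] slot=200 & 0x7ff = 0xc8; word=0x70c8
word = 0x70c8 → big-endian bytes:
  [0]=0x70  [1]=0xc8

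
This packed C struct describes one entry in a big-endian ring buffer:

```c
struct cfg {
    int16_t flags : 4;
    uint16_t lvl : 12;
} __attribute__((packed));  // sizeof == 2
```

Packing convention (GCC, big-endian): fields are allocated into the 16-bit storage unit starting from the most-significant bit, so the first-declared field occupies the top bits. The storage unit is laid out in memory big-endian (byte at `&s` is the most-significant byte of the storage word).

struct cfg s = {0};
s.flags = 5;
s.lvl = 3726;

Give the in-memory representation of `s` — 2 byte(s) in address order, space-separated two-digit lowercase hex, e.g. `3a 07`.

flags (4b) val=5 bits=0x5 at bit 12: 0x5000
lvl (12b) val=3726 bits=0xe8e at bit 0: 0x5e8e
word = 0x5e8e → big-endian bytes:
  [0]=0x5e  [1]=0x8e

5e 8e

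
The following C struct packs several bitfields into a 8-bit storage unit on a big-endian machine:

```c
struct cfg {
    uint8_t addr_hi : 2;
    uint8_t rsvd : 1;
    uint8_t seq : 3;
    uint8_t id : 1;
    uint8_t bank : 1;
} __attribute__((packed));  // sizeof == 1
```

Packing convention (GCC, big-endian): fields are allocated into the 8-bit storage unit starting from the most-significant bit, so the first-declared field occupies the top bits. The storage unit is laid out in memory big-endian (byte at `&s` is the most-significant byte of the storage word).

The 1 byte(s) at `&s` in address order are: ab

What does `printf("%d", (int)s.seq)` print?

[0]=0xab (big-endian) → word 0xab
addr_hi:2 @ bit 6 → (0xab>>6)&0x3 = 0x2
rsvd:1 @ bit 5 → (0xab>>5)&0x1 = 0x1
seq:3 @ bit 2 → (0xab>>2)&0x7 = 0x2  ←
id:1 @ bit 1 → (0xab>>1)&0x1 = 0x1
bank:1 @ bit 0 → (0xab>>0)&0x1 = 0x1

2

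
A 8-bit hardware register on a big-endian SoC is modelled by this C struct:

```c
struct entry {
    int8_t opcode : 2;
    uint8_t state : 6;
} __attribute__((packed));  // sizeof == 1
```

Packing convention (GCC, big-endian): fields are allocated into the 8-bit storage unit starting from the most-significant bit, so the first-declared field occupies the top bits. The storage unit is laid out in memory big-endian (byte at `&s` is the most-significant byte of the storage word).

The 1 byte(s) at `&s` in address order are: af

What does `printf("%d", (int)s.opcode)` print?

-2

[0]=0xaf (big-endian) → word 0xaf
opcode:2 @ bit 6 → (0xaf>>6)&0x3 = 0x2  ←
state:6 @ bit 0 → (0xaf>>0)&0x3f = 0x2f
opcode signed 2b, MSB=1: 2 - 4 = -2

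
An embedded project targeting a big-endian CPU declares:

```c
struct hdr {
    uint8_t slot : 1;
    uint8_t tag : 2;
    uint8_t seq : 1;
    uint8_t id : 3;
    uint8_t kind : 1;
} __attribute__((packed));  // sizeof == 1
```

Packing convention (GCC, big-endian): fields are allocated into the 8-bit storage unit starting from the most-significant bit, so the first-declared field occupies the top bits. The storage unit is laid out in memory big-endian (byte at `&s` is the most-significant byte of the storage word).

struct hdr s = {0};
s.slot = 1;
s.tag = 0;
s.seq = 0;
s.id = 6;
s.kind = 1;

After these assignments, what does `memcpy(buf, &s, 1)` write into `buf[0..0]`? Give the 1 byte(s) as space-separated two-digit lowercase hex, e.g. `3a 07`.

8d

slot:1 = 1 → 0x1 << 7 → word 0x80
tag:2 = 0 → 0x0 << 5 → word 0x80
seq:1 = 0 → 0x0 << 4 → word 0x80
id:3 = 6 → 0x6 << 1 → word 0x8c
kind:1 = 1 → 0x1 << 0 → word 0x8d
word = 0x8d → big-endian bytes:
  [0]=0x8d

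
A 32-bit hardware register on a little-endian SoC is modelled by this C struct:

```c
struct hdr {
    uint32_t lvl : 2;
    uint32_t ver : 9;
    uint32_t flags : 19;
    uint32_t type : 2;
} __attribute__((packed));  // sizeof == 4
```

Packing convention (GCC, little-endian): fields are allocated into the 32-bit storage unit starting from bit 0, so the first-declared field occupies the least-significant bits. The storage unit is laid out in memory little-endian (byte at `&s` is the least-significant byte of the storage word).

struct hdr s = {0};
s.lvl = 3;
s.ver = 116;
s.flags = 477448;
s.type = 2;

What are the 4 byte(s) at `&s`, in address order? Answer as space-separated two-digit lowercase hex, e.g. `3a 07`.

d3 41 48 ba

[0+:2] lvl=3 & 0x3 = 0x3; word=0x00000003
[2+:9] ver=116 & 0x1ff = 0x74; word=0x000001d3
[11+:19] flags=477448 & 0x7ffff = 0x74908; word=0x3a4841d3
[30+:2] type=2 & 0x3 = 0x2; word=0xba4841d3
word = 0xba4841d3 → little-endian bytes:
  [0]=0xd3  [1]=0x41  [2]=0x48  [3]=0xba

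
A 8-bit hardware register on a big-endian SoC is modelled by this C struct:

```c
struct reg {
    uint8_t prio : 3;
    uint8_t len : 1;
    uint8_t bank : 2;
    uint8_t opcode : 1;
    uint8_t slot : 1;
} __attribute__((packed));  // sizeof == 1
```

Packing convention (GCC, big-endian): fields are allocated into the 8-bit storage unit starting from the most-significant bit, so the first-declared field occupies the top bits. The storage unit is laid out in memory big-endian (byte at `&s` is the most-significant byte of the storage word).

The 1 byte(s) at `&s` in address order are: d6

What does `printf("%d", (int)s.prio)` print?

[0]=0xd6 (big-endian) → word 0xd6
prio [5+:3] = (word>>5) & 0x7 = 6  ←
len [4+:1] = (word>>4) & 0x1 = 1
bank [2+:2] = (word>>2) & 0x3 = 1
opcode [1+:1] = (word>>1) & 0x1 = 1
slot [0+:1] = (word>>0) & 0x1 = 0

6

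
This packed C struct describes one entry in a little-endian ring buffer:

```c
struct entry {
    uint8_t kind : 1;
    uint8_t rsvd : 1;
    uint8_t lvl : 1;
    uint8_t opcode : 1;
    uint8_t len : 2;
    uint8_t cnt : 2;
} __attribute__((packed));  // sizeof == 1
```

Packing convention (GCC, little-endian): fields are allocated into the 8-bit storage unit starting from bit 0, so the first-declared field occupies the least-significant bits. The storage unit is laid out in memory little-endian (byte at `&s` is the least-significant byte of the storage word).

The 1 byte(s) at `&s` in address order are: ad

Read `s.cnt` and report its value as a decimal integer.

[0]=0xad (little-endian) → word 0xad
kind:1 @ bit 0 → (0xad>>0)&0x1 = 0x1
rsvd:1 @ bit 1 → (0xad>>1)&0x1 = 0x0
lvl:1 @ bit 2 → (0xad>>2)&0x1 = 0x1
opcode:1 @ bit 3 → (0xad>>3)&0x1 = 0x1
len:2 @ bit 4 → (0xad>>4)&0x3 = 0x2
cnt:2 @ bit 6 → (0xad>>6)&0x3 = 0x2  ←

2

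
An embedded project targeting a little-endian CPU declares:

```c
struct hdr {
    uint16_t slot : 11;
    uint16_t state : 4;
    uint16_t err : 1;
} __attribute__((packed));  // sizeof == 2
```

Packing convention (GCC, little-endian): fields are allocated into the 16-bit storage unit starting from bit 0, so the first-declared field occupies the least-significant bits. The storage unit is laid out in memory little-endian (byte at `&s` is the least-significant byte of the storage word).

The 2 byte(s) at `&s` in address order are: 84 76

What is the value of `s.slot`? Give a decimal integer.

[0]=0x84 [1]=0x76 (little-endian) → word 0x7684
slot:11 @ bit 0 → (0x7684>>0)&0x7ff = 0x684  ←
state:4 @ bit 11 → (0x7684>>11)&0xf = 0xe
err:1 @ bit 15 → (0x7684>>15)&0x1 = 0x0

1668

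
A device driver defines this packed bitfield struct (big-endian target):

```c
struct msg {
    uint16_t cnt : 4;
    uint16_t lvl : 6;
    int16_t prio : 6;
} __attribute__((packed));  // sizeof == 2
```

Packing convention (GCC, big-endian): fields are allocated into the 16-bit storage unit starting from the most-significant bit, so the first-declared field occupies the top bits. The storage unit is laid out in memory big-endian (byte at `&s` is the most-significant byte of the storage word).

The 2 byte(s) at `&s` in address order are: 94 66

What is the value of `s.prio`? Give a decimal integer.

[0]=0x94 [1]=0x66 (big-endian) → word 0x9466
cnt [12+:4] = (word>>12) & 0xf = 9
lvl [6+:6] = (word>>6) & 0x3f = 17
prio [0+:6] = (word>>0) & 0x3f = 38  ←
prio signed 6b, MSB=1: 38 - 64 = -26

-26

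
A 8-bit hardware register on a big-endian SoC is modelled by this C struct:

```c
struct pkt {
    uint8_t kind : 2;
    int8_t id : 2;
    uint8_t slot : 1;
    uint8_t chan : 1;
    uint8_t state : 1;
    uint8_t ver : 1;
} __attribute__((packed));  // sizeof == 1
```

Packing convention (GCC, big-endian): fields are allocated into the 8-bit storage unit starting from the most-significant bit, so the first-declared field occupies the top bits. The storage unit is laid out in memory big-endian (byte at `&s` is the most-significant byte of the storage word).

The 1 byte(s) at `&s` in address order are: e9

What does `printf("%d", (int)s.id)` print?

[0]=0xe9 (big-endian) → word 0xe9
kind:2 @ bit 6 → (0xe9>>6)&0x3 = 0x3
id:2 @ bit 4 → (0xe9>>4)&0x3 = 0x2  ←
slot:1 @ bit 3 → (0xe9>>3)&0x1 = 0x1
chan:1 @ bit 2 → (0xe9>>2)&0x1 = 0x0
state:1 @ bit 1 → (0xe9>>1)&0x1 = 0x0
ver:1 @ bit 0 → (0xe9>>0)&0x1 = 0x1
id signed 2b, MSB=1: 2 - 4 = -2

-2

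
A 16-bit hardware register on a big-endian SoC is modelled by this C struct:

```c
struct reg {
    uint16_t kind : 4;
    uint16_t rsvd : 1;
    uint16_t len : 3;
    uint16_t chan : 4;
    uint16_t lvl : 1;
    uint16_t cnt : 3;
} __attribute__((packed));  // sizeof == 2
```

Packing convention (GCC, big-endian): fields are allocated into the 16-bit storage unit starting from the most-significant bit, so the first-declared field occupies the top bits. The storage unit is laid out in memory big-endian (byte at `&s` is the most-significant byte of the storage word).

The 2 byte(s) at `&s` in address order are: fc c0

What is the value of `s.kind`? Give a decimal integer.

15

[0]=0xfc [1]=0xc0 (big-endian) → word 0xfcc0
kind:4 @ bit 12 → (0xfcc0>>12)&0xf = 0xf  ←
rsvd:1 @ bit 11 → (0xfcc0>>11)&0x1 = 0x1
len:3 @ bit 8 → (0xfcc0>>8)&0x7 = 0x4
chan:4 @ bit 4 → (0xfcc0>>4)&0xf = 0xc
lvl:1 @ bit 3 → (0xfcc0>>3)&0x1 = 0x0
cnt:3 @ bit 0 → (0xfcc0>>0)&0x7 = 0x0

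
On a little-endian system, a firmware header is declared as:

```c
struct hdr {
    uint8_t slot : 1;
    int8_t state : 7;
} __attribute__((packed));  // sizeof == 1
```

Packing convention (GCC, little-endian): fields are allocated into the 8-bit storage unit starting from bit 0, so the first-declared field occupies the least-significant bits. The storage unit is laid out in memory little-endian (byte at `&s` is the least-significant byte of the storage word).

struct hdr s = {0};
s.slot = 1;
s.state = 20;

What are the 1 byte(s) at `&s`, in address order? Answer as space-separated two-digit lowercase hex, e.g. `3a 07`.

slot (1b) val=1 bits=0x1 at bit 0: 0x01
state (7b) val=20 bits=0x14 at bit 1: 0x29
word = 0x29 → little-endian bytes:
  [0]=0x29

29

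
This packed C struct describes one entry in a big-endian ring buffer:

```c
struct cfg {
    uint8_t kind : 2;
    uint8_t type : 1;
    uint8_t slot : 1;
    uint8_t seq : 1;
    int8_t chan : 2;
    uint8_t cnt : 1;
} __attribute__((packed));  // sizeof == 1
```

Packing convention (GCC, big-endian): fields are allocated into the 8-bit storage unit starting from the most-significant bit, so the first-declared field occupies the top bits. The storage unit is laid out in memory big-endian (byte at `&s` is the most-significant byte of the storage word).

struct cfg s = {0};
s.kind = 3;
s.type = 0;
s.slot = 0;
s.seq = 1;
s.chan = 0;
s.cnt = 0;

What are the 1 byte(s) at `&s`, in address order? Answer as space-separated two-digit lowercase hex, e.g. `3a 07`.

kind (2b) val=3 bits=0x3 at bit 6: 0xc0
type (1b) val=0 bits=0x0 at bit 5: 0xc0
slot (1b) val=0 bits=0x0 at bit 4: 0xc0
seq (1b) val=1 bits=0x1 at bit 3: 0xc8
chan (2b) val=0 bits=0x0 at bit 1: 0xc8
cnt (1b) val=0 bits=0x0 at bit 0: 0xc8
word = 0xc8 → big-endian bytes:
  [0]=0xc8

c8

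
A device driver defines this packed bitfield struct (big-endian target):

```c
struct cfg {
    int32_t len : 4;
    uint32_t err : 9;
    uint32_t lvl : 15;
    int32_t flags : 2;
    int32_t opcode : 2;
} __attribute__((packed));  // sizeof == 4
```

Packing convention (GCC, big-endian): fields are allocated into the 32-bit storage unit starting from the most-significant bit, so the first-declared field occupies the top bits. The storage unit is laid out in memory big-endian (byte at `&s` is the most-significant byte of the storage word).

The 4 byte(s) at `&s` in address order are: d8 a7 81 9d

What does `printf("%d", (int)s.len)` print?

-3

[0]=0xd8 [1]=0xa7 [2]=0x81 [3]=0x9d (big-endian) → word 0xd8a7819d
len [28+:4] = (word>>28) & 0xf = 13  ←
err [19+:9] = (word>>19) & 0x1ff = 276
lvl [4+:15] = (word>>4) & 0x7fff = 30745
flags [2+:2] = (word>>2) & 0x3 = 3
opcode [0+:2] = (word>>0) & 0x3 = 1
len signed 4b, MSB=1: 13 - 16 = -3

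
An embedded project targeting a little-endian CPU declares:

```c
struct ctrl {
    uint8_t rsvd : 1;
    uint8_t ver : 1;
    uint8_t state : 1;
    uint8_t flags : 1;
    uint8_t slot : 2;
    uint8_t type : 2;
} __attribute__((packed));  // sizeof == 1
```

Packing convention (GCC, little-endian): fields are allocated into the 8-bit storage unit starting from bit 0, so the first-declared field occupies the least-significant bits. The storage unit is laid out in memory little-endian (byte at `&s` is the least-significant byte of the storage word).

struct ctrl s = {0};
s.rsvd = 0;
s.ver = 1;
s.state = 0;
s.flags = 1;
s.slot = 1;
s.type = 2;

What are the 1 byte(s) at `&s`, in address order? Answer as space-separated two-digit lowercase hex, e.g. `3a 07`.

rsvd (1b) val=0 bits=0x0 at bit 0: 0x00
ver (1b) val=1 bits=0x1 at bit 1: 0x02
state (1b) val=0 bits=0x0 at bit 2: 0x02
flags (1b) val=1 bits=0x1 at bit 3: 0x0a
slot (2b) val=1 bits=0x1 at bit 4: 0x1a
type (2b) val=2 bits=0x2 at bit 6: 0x9a
word = 0x9a → little-endian bytes:
  [0]=0x9a

9a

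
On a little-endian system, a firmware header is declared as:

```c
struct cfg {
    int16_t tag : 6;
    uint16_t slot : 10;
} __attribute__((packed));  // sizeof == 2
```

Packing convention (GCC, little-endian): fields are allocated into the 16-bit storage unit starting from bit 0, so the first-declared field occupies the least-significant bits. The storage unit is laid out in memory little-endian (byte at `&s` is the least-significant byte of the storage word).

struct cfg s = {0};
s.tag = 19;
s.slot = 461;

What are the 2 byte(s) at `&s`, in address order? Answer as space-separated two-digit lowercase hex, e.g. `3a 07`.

53 73

tag:6 = 19 → 0x13 << 0 → word 0x0013
slot:10 = 461 → 0x1cd << 6 → word 0x7353
word = 0x7353 → little-endian bytes:
  [0]=0x53  [1]=0x73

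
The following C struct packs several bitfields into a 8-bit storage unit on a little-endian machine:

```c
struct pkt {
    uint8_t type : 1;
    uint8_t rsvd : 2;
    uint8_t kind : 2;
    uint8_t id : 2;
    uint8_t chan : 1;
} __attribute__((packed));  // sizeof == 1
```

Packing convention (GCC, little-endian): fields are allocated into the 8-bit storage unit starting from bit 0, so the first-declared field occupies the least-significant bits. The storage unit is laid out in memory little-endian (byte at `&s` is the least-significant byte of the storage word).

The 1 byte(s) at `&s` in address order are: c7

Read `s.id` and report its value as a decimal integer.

[0]=0xc7 (little-endian) → word 0xc7
type [0+:1] = (word>>0) & 0x1 = 1
rsvd [1+:2] = (word>>1) & 0x3 = 3
kind [3+:2] = (word>>3) & 0x3 = 0
id [5+:2] = (word>>5) & 0x3 = 2  ←
chan [7+:1] = (word>>7) & 0x1 = 1

2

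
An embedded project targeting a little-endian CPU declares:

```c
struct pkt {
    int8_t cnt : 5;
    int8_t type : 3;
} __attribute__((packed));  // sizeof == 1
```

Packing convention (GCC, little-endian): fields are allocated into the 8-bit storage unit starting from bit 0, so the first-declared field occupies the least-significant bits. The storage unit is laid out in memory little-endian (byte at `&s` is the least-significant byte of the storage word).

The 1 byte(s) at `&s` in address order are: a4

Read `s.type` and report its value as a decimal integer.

-3

[0]=0xa4 (little-endian) → word 0xa4
cnt [0+:5] = (word>>0) & 0x1f = 4
type [5+:3] = (word>>5) & 0x7 = 5  ←
type signed 3b, MSB=1: 5 - 8 = -3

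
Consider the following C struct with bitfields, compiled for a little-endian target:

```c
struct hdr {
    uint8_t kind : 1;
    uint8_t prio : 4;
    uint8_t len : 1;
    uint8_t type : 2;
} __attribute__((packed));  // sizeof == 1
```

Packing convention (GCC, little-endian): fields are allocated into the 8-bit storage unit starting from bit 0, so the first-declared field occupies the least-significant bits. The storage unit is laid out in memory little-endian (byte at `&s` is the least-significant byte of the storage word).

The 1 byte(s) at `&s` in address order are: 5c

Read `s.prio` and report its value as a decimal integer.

14

[0]=0x5c (little-endian) → word 0x5c
kind:1 @ bit 0 → (0x5c>>0)&0x1 = 0x0
prio:4 @ bit 1 → (0x5c>>1)&0xf = 0xe  ←
len:1 @ bit 5 → (0x5c>>5)&0x1 = 0x0
type:2 @ bit 6 → (0x5c>>6)&0x3 = 0x1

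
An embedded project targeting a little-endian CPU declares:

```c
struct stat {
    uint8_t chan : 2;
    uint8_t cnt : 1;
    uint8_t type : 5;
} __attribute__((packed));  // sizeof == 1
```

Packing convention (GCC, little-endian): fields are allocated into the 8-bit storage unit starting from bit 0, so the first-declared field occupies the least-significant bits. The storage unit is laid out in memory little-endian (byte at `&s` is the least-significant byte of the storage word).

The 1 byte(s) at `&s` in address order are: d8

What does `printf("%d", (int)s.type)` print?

[0]=0xd8 (little-endian) → word 0xd8
chan [0+:2] = (word>>0) & 0x3 = 0
cnt [2+:1] = (word>>2) & 0x1 = 0
type [3+:5] = (word>>3) & 0x1f = 27  ←

27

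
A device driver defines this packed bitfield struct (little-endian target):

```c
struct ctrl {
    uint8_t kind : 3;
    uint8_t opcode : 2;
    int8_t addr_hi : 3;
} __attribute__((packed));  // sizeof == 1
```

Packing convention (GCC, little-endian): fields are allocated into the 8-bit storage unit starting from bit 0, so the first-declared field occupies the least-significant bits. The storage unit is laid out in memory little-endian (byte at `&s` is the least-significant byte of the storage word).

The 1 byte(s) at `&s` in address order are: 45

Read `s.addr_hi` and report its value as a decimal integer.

[0]=0x45 (little-endian) → word 0x45
kind:3 @ bit 0 → (0x45>>0)&0x7 = 0x5
opcode:2 @ bit 3 → (0x45>>3)&0x3 = 0x0
addr_hi:3 @ bit 5 → (0x45>>5)&0x7 = 0x2  ←
addr_hi signed 3b, MSB=0: value = 2

2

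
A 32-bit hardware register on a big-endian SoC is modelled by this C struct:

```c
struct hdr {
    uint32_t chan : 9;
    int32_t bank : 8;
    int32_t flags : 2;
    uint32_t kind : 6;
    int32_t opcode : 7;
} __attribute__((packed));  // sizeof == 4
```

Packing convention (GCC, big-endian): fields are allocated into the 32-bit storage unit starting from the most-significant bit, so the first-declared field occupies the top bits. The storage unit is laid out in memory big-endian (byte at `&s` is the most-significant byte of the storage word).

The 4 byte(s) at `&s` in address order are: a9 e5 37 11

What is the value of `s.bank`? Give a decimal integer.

[0]=0xa9 [1]=0xe5 [2]=0x37 [3]=0x11 (big-endian) → word 0xa9e53711
chan [23+:9] = (word>>23) & 0x1ff = 339
bank [15+:8] = (word>>15) & 0xff = 202  ←
flags [13+:2] = (word>>13) & 0x3 = 1
kind [7+:6] = (word>>7) & 0x3f = 46
opcode [0+:7] = (word>>0) & 0x7f = 17
bank signed 8b, MSB=1: 202 - 256 = -54

-54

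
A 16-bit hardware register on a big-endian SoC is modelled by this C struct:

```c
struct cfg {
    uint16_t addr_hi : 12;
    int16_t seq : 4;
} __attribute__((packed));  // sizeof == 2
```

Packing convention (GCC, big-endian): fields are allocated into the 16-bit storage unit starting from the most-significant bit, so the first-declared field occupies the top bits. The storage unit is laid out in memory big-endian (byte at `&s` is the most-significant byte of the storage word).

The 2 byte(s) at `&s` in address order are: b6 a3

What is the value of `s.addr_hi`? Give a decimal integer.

[0]=0xb6 [1]=0xa3 (big-endian) → word 0xb6a3
addr_hi:12 @ bit 4 → (0xb6a3>>4)&0xfff = 0xb6a  ←
seq:4 @ bit 0 → (0xb6a3>>0)&0xf = 0x3

2922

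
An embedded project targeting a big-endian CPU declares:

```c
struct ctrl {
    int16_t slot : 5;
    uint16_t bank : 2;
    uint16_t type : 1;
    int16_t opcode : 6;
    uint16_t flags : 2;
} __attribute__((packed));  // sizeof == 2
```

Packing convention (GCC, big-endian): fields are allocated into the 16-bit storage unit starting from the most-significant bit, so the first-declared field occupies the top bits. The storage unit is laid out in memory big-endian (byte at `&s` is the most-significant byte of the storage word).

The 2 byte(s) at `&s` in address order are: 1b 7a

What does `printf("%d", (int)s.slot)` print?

[0]=0x1b [1]=0x7a (big-endian) → word 0x1b7a
slot [11+:5] = (word>>11) & 0x1f = 3  ←
bank [9+:2] = (word>>9) & 0x3 = 1
type [8+:1] = (word>>8) & 0x1 = 1
opcode [2+:6] = (word>>2) & 0x3f = 30
flags [0+:2] = (word>>0) & 0x3 = 2
slot signed 5b, MSB=0: value = 3

3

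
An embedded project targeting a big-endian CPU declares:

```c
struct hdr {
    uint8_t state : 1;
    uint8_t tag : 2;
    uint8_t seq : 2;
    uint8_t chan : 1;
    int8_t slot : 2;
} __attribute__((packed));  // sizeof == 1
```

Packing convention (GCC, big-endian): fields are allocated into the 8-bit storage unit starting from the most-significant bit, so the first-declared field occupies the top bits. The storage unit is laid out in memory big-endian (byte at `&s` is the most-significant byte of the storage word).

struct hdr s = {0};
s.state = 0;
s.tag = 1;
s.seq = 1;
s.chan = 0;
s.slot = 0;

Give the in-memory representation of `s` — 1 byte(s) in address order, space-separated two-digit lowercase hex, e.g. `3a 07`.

28

[7+:1] state=0 & 0x1 = 0x0; word=0x00
[5+:2] tag=1 & 0x3 = 0x1; word=0x20
[3+:2] seq=1 & 0x3 = 0x1; word=0x28
[2+:1] chan=0 & 0x1 = 0x0; word=0x28
[0+:2] slot=0 & 0x3 = 0x0; word=0x28
word = 0x28 → big-endian bytes:
  [0]=0x28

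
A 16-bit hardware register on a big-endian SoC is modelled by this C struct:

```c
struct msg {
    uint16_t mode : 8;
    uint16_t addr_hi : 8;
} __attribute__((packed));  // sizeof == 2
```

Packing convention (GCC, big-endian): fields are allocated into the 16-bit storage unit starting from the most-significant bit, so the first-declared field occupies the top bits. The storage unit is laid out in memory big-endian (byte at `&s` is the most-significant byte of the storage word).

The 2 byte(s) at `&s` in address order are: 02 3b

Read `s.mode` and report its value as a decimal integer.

2

[0]=0x02 [1]=0x3b (big-endian) → word 0x023b
mode [8+:8] = (word>>8) & 0xff = 2  ←
addr_hi [0+:8] = (word>>0) & 0xff = 59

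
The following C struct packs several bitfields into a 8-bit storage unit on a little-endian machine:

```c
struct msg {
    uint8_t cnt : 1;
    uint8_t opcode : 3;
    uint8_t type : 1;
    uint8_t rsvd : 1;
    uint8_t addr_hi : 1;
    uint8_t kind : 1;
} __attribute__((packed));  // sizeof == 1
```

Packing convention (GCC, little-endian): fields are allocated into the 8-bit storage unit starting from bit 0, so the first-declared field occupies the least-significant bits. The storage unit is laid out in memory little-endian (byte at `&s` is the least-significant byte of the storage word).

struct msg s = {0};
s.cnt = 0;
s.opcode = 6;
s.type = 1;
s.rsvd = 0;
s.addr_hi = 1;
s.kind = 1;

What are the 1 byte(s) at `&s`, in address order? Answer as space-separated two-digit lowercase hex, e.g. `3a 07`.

cnt (1b) val=0 bits=0x0 at bit 0: 0x00
opcode (3b) val=6 bits=0x6 at bit 1: 0x0c
type (1b) val=1 bits=0x1 at bit 4: 0x1c
rsvd (1b) val=0 bits=0x0 at bit 5: 0x1c
addr_hi (1b) val=1 bits=0x1 at bit 6: 0x5c
kind (1b) val=1 bits=0x1 at bit 7: 0xdc
word = 0xdc → little-endian bytes:
  [0]=0xdc

dc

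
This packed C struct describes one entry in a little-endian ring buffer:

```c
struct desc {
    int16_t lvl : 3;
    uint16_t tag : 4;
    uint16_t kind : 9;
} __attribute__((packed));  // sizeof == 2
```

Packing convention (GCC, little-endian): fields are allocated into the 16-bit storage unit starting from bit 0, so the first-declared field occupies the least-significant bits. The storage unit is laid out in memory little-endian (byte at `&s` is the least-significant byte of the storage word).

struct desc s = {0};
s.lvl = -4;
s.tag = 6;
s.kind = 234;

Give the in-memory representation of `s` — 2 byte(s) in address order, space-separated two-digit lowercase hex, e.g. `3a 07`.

lvl:3 = -4 → 0x4 << 0 → word 0x0004
tag:4 = 6 → 0x6 << 3 → word 0x0034
kind:9 = 234 → 0xea << 7 → word 0x7534
word = 0x7534 → little-endian bytes:
  [0]=0x34  [1]=0x75

34 75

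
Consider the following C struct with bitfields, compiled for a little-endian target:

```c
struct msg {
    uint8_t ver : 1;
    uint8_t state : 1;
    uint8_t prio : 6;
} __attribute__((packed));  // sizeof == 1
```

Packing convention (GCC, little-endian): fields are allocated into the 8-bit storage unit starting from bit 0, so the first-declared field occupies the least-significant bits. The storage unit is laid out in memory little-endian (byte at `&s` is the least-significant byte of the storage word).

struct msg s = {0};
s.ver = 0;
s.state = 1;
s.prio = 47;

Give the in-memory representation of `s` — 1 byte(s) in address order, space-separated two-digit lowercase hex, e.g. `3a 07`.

ver:1 = 0 → 0x0 << 0 → word 0x00
state:1 = 1 → 0x1 << 1 → word 0x02
prio:6 = 47 → 0x2f << 2 → word 0xbe
word = 0xbe → little-endian bytes:
  [0]=0xbe

be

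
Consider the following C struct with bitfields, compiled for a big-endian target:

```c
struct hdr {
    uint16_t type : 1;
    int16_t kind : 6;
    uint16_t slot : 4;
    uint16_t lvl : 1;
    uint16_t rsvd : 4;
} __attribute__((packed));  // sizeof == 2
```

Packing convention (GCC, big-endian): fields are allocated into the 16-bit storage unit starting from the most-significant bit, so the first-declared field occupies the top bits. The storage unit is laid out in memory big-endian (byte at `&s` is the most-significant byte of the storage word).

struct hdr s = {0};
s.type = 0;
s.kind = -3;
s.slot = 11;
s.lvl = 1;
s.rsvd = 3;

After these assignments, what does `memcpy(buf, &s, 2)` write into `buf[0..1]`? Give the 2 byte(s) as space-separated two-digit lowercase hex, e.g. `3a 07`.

[15+:1] type=0 & 0x1 = 0x0; word=0x0000
[9+:6] kind=-3 & 0x3f = 0x3d; word=0x7a00
[5+:4] slot=11 & 0xf = 0xb; word=0x7b60
[4+:1] lvl=1 & 0x1 = 0x1; word=0x7b70
[0+:4] rsvd=3 & 0xf = 0x3; word=0x7b73
word = 0x7b73 → big-endian bytes:
  [0]=0x7b  [1]=0x73

7b 73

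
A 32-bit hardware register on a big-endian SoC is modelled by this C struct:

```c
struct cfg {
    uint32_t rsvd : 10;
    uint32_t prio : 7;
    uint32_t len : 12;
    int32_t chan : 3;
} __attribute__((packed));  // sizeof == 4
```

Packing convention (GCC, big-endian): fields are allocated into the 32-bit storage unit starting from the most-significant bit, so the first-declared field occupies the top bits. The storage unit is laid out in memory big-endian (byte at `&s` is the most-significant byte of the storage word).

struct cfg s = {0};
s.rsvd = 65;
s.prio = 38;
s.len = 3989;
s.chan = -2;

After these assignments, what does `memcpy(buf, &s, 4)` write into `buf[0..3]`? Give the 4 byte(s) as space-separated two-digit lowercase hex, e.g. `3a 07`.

10 53 7c ae

rsvd (10b) val=65 bits=0x41 at bit 22: 0x10400000
prio (7b) val=38 bits=0x26 at bit 15: 0x10530000
len (12b) val=3989 bits=0xf95 at bit 3: 0x10537ca8
chan (3b) val=-2 bits=0x6 at bit 0: 0x10537cae
word = 0x10537cae → big-endian bytes:
  [0]=0x10  [1]=0x53  [2]=0x7c  [3]=0xae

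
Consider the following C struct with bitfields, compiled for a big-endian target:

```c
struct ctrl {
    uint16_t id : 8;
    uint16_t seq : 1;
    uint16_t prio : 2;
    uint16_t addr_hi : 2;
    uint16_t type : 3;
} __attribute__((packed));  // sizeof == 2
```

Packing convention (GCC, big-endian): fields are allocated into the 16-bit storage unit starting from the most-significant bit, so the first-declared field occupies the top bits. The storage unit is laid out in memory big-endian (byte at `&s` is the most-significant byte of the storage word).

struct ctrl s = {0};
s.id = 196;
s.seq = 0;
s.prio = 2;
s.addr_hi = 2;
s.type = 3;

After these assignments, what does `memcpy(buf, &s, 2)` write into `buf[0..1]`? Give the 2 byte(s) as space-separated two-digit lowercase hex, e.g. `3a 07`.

id (8b) val=196 bits=0xc4 at bit 8: 0xc400
seq (1b) val=0 bits=0x0 at bit 7: 0xc400
prio (2b) val=2 bits=0x2 at bit 5: 0xc440
addr_hi (2b) val=2 bits=0x2 at bit 3: 0xc450
type (3b) val=3 bits=0x3 at bit 0: 0xc453
word = 0xc453 → big-endian bytes:
  [0]=0xc4  [1]=0x53

c4 53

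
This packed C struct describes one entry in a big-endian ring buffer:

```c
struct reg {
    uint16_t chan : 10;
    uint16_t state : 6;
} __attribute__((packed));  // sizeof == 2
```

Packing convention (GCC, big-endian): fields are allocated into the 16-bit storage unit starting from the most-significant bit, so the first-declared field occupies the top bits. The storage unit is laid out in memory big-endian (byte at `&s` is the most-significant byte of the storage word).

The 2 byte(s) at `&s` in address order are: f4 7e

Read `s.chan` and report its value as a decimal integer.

[0]=0xf4 [1]=0x7e (big-endian) → word 0xf47e
chan:10 @ bit 6 → (0xf47e>>6)&0x3ff = 0x3d1  ←
state:6 @ bit 0 → (0xf47e>>0)&0x3f = 0x3e

977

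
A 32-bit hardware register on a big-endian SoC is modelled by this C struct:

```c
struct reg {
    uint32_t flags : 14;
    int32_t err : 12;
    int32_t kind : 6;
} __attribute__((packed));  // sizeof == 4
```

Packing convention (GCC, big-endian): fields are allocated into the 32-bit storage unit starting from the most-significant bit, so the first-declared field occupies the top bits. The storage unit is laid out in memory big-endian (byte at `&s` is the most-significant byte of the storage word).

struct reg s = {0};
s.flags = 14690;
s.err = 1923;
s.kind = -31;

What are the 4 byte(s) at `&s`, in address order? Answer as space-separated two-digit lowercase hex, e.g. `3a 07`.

flags (14b) val=14690 bits=0x3962 at bit 18: 0xe5880000
err (12b) val=1923 bits=0x783 at bit 6: 0xe589e0c0
kind (6b) val=-31 bits=0x21 at bit 0: 0xe589e0e1
word = 0xe589e0e1 → big-endian bytes:
  [0]=0xe5  [1]=0x89  [2]=0xe0  [3]=0xe1

e5 89 e0 e1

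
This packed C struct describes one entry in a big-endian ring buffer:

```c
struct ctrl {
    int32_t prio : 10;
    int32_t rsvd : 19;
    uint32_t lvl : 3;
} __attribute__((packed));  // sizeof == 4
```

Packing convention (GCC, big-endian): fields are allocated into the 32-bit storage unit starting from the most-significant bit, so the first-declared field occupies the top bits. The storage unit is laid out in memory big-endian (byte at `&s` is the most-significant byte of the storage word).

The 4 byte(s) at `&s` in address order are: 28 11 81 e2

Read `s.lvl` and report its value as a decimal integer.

[0]=0x28 [1]=0x11 [2]=0x81 [3]=0xe2 (big-endian) → word 0x281181e2
prio [22+:10] = (word>>22) & 0x3ff = 160
rsvd [3+:19] = (word>>3) & 0x7ffff = 143420
lvl [0+:3] = (word>>0) & 0x7 = 2  ←

2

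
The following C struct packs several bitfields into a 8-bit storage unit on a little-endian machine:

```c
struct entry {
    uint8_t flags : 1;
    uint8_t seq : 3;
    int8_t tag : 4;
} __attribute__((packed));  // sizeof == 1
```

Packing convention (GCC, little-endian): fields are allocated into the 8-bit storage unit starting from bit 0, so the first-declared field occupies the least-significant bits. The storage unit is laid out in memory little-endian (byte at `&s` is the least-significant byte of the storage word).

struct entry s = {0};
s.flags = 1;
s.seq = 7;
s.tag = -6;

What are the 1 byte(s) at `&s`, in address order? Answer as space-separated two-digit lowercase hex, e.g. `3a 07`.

af

flags:1 = 1 → 0x1 << 0 → word 0x01
seq:3 = 7 → 0x7 << 1 → word 0x0f
tag:4 = -6 → 0xa << 4 → word 0xaf
word = 0xaf → little-endian bytes:
  [0]=0xaf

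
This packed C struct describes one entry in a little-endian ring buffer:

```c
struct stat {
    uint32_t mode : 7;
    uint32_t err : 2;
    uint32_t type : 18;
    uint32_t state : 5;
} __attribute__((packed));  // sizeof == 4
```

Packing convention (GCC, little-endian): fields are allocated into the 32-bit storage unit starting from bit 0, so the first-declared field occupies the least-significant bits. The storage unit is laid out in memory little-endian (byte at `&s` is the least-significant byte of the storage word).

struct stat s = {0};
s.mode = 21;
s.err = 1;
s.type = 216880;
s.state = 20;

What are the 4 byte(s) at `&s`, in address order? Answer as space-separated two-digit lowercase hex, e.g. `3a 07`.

95 60 9e a6

mode (7b) val=21 bits=0x15 at bit 0: 0x00000015
err (2b) val=1 bits=0x1 at bit 7: 0x00000095
type (18b) val=216880 bits=0x34f30 at bit 9: 0x069e6095
state (5b) val=20 bits=0x14 at bit 27: 0xa69e6095
word = 0xa69e6095 → little-endian bytes:
  [0]=0x95  [1]=0x60  [2]=0x9e  [3]=0xa6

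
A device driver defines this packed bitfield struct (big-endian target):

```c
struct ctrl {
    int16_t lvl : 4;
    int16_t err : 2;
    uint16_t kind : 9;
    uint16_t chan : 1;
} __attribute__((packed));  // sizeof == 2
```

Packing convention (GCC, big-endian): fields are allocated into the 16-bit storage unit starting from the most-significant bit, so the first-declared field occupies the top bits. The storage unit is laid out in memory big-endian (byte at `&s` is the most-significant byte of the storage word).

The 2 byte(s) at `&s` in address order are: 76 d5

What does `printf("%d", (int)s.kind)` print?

362

[0]=0x76 [1]=0xd5 (big-endian) → word 0x76d5
lvl [12+:4] = (word>>12) & 0xf = 7
err [10+:2] = (word>>10) & 0x3 = 1
kind [1+:9] = (word>>1) & 0x1ff = 362  ←
chan [0+:1] = (word>>0) & 0x1 = 1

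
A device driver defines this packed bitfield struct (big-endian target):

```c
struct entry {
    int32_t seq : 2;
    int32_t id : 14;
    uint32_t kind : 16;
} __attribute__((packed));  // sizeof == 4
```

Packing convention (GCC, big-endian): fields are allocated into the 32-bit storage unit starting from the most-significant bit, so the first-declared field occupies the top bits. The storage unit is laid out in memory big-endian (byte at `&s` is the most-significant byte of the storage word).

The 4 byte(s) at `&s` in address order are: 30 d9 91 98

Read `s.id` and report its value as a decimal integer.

-3879

[0]=0x30 [1]=0xd9 [2]=0x91 [3]=0x98 (big-endian) → word 0x30d99198
seq [30+:2] = (word>>30) & 0x3 = 0
id [16+:14] = (word>>16) & 0x3fff = 12505  ←
kind [0+:16] = (word>>0) & 0xffff = 37272
id signed 14b, MSB=1: 12505 - 16384 = -3879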